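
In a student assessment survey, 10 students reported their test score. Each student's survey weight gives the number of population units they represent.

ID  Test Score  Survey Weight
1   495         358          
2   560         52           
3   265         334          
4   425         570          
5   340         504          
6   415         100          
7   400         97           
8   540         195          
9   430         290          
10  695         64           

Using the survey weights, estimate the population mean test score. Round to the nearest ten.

410

Weighted sum = 495×358 + 560×52 + 265×334 + 425×570 + 340×504 + 415×100 + 400×97 + 540×195 + 430×290 + 695×64
  = 177210 + 29120 + 88510 + 242250 + 171360 + 41500 + 38800 + 105300 + 124700 + 44480 = 1063230
Sum of weights = 358 + 52 + 334 + 570 + 504 + 100 + 97 + 195 + 290 + 64 = 2564
Weighted mean = 1063230 / 2564 = 414.67629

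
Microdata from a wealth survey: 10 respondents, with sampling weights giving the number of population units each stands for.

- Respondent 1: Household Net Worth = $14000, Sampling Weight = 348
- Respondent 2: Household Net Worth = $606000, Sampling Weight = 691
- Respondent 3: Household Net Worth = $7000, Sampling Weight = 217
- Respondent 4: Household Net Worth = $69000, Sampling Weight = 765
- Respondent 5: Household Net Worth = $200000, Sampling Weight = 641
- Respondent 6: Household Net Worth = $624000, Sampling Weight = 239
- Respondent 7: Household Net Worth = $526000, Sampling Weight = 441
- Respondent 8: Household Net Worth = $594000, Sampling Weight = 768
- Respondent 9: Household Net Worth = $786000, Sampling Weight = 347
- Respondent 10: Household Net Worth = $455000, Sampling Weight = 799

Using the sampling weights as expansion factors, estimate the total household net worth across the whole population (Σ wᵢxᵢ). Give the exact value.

Weighted total = 2079703000

2079703000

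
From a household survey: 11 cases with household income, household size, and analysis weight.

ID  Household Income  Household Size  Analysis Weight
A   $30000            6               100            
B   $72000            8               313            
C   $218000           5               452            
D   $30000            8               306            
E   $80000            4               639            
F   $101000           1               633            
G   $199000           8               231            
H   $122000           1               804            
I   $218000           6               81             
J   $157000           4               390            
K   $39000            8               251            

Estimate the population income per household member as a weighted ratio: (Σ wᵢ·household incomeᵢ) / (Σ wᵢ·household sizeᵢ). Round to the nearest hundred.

Σ wᵢ·y = 30000×100 + 72000×313 + 218000×452 + 30000×306 + 80000×639 + 101000×633 + 199000×231 + 122000×804 + 218000×81 + 157000×390 + 39000×251
  = 3000000 + 22536000 + 98536000 + 9180000 + 51120000 + 63933000 + 45969000 + 98088000 + 17658000 + 61230000 + 9789000 = 481039000
Σ wᵢ·x = 6×100 + 8×313 + 5×452 + 8×306 + 4×639 + 1×633 + 8×231 + 1×804 + 6×81 + 4×390 + 8×251
  = 600 + 2504 + 2260 + 2448 + 2556 + 633 + 1848 + 804 + 486 + 1560 + 2008 = 17707
Ratio = 481039000 / 17707 = 27166.601

27200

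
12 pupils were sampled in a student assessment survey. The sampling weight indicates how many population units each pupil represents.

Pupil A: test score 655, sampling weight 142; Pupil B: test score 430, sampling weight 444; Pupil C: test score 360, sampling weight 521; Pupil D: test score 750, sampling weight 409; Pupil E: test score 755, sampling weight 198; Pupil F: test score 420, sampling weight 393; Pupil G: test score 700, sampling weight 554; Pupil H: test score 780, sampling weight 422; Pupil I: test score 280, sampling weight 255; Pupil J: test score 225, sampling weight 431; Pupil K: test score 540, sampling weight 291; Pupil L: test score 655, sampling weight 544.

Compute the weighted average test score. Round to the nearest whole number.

Weighted sum = 655×142 + 430×444 + 360×521 + 750×409 + 755×198 + 420×393 + 700×554 + 780×422 + 280×255 + 225×431 + 540×291 + 655×544
  = 93010 + 190920 + 187560 + 306750 + 149490 + 165060 + 387800 + 329160 + 71400 + 96975 + 157140 + 356320 = 2491585
Sum of weights = 142 + 444 + 521 + 409 + 198 + 393 + 554 + 422 + 255 + 431 + 291 + 544 = 4604
Weighted mean = 2491585 / 4604 = 541.17832

541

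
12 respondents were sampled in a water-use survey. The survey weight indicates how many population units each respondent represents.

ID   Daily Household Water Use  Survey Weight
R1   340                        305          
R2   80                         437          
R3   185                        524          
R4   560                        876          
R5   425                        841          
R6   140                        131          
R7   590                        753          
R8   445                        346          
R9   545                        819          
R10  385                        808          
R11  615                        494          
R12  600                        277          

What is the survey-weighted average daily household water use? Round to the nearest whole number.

Weighted sum = 340×305 + 80×437 + 185×524 + 560×876 + 425×841 + 140×131 + 590×753 + 445×346 + 545×819 + 385×808 + 615×494 + 600×277
  = 2927610
Sum of weights = 305 + 437 + 524 + 876 + 841 + 131 + 753 + 346 + 819 + 808 + 494 + 277 = 6611
Weighted mean = 2927610 / 6611 = 442.83921

443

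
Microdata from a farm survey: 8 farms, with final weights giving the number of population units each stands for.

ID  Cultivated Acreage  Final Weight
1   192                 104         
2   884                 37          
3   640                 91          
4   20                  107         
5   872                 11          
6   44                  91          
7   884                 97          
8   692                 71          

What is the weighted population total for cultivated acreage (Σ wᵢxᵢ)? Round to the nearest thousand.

Weighted total = 192×104 + 884×37 + 640×91 + 20×107 + 872×11 + 44×91 + 884×97 + 692×71
  = 19968 + 32708 + 58240 + 2140 + 9592 + 4004 + 85748 + 49132 = 261532

262000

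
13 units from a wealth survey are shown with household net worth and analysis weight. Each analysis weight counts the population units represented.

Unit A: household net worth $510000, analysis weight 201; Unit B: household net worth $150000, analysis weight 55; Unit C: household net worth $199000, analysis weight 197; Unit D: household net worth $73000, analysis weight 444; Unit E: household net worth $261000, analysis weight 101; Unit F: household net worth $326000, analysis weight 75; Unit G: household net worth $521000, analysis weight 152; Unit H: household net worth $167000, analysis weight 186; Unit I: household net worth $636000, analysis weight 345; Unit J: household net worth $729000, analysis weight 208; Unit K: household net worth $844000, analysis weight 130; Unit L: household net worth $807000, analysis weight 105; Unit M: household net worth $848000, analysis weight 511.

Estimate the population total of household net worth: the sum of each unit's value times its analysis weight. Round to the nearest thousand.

Weighted total = 1342275000

1342275000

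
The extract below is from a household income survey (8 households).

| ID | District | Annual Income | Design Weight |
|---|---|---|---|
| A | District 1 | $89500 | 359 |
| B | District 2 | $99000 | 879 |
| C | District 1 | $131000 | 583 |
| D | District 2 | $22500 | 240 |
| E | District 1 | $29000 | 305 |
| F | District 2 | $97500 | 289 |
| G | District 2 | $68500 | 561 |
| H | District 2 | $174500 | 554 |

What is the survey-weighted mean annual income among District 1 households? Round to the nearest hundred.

District 1 rows: A, C, E
Weighted sum = 89500×359 + 131000×583 + 29000×305
  = 32130500 + 76373000 + 8845000 = 117348500
Sum of weights = 359 + 583 + 305 = 1247
Weighted mean = 117348500 / 1247 = 94104.651

94100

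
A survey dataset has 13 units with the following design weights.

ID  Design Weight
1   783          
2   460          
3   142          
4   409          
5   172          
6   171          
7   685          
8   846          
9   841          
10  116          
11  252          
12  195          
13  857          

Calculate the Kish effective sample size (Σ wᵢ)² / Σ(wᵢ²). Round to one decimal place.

Σ wᵢ = 5929
Σ wᵢ² = 3812615
n_eff = 5929² / 3812615 = 35153041 / 3812615 = 9.2201917

9.2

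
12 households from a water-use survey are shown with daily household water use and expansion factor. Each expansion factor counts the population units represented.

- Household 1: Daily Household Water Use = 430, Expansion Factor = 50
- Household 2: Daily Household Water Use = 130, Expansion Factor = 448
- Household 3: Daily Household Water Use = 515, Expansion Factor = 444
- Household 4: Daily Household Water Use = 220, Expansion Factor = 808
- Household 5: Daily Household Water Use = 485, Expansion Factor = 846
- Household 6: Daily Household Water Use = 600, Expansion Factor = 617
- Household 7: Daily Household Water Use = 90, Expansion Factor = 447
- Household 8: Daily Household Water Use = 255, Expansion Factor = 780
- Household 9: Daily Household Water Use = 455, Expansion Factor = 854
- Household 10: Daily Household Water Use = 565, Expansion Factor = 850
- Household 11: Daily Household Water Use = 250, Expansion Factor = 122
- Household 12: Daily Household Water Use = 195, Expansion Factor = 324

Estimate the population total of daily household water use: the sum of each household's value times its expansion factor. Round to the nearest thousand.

Weighted total = 430×50 + 130×448 + 515×444 + 220×808 + 485×846 + 600×617 + 90×447 + 255×780 + 455×854 + 565×850 + 250×122 + 195×324
  = 21500 + 58240 + 228660 + 177760 + 410310 + 370200 + 40230 + 198900 + 388570 + 480250 + 30500 + 63180 = 2468300

2468000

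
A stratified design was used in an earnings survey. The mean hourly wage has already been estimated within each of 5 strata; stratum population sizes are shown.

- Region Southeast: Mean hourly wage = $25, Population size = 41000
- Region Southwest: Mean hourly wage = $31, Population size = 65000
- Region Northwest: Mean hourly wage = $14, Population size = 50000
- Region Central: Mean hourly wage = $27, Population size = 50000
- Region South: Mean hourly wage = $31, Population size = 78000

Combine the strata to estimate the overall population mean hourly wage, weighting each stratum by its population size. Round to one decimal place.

Σ Nₕ·x̄ₕ = 25×41000 + 31×65000 + 14×50000 + 27×50000 + 31×78000
  = 1025000 + 2015000 + 700000 + 1350000 + 2418000 = 7508000
Σ Nₕ = 41000 + 65000 + 50000 + 50000 + 78000 = 284000
Overall mean = 7508000 / 284000 = 26.43662

26.4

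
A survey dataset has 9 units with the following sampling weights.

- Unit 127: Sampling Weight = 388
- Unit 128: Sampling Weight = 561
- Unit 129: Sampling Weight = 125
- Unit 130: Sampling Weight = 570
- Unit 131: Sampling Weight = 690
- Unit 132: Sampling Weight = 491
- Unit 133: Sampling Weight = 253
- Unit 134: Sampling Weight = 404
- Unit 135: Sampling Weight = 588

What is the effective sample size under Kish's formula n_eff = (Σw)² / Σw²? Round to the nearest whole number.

8

Σ wᵢ = 388 + 561 + 125 + 570 + 690 + 491 + 253 + 404 + 588 = 4070
Σ wᵢ² = 150544 + 314721 + 15625 + 324900 + 476100 + 241081 + 64009 + 163216 + 345744 = 2095940
n_eff = 4070² / 2095940 = 16564900 / 2095940 = 7.9033274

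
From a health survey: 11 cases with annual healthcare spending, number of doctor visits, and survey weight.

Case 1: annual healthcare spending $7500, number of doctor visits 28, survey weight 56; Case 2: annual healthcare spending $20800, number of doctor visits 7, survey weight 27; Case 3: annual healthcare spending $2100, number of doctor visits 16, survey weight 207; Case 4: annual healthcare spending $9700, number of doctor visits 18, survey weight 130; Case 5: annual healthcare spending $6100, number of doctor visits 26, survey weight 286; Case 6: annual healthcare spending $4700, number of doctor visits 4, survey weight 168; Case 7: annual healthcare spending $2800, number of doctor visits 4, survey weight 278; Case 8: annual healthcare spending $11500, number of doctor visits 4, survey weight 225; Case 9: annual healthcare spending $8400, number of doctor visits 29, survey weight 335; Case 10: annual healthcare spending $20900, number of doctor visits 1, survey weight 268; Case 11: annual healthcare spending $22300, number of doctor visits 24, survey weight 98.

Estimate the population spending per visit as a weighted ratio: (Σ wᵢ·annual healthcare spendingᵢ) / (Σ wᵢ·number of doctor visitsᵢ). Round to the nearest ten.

Σ wᵢ·y = 7500×56 + 20800×27 + 2100×207 + 9700×130 + 6100×286 + 4700×168 + 2800×278 + 11500×225 + 8400×335 + 20900×268 + 22300×98
  = 420000 + 561600 + 434700 + 1261000 + 1744600 + 789600 + 778400 + 2587500 + 2814000 + 5601200 + 2185400 = 19178000
Σ wᵢ·x = 28×56 + 7×27 + 16×207 + 18×130 + 26×286 + 4×168 + 4×278 + 4×225 + 29×335 + 1×268 + 24×98
  = 29864
Ratio = 19178000 / 29864 = 642.17787

640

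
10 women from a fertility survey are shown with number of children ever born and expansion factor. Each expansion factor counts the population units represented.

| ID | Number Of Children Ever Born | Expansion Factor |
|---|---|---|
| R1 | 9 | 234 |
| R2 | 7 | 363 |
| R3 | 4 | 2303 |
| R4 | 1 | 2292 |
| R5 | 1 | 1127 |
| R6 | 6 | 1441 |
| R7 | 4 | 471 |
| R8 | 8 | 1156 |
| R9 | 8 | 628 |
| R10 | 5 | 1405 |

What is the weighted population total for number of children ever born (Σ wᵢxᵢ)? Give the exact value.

49105

Weighted total = 9×234 + 7×363 + 4×2303 + 1×2292 + 1×1127 + 6×1441 + 4×471 + 8×1156 + 8×628 + 5×1405
  = 2106 + 2541 + 9212 + 2292 + 1127 + 8646 + 1884 + 9248 + 5024 + 7025 = 49105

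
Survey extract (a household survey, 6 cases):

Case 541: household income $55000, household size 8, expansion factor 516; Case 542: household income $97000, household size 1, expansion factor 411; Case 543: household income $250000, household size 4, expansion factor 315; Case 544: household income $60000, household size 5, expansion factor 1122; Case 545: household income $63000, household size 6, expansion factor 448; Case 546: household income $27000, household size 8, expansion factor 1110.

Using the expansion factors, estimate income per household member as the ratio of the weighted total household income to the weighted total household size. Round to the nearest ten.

Σ wᵢ·y = 55000×516 + 97000×411 + 250000×315 + 60000×1122 + 63000×448 + 27000×1110
  = 272511000
Σ wᵢ·x = 8×516 + 1×411 + 4×315 + 5×1122 + 6×448 + 8×1110
  = 4128 + 411 + 1260 + 5610 + 2688 + 8880 = 22977
Ratio = 272511000 / 22977 = 11860.165

11860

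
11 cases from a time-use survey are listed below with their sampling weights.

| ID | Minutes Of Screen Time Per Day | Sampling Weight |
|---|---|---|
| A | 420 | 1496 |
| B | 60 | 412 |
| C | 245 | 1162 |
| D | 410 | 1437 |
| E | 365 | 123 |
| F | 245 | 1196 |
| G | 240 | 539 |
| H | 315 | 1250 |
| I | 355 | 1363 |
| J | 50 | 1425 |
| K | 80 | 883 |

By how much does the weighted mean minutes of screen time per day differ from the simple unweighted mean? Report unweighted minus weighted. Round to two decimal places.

Unweighted sum = 420 + 60 + 245 + 410 + 365 + 245 + 240 + 315 + 355 + 50 + 80 = 2785
Unweighted mean = 2785 / 11 = 253.18182
Weighted sum = 420×1496 + 60×412 + 245×1162 + 410×1437 + 365×123 + 245×1196 + 240×539 + 315×1250 + 355×1363 + 50×1425 + 80×883
  = 628320 + 24720 + 284690 + 589170 + 44895 + 293020 + 129360 + 393750 + 483865 + 71250 + 70640 = 3013680
Sum of weights = 1496 + 412 + 1162 + 1437 + 123 + 1196 + 539 + 1250 + 1363 + 1425 + 883 = 11286
Weighted mean = 3013680 / 11286 = 267.02818
Difference (unweighted minus weighted) = -13.846358

-13.85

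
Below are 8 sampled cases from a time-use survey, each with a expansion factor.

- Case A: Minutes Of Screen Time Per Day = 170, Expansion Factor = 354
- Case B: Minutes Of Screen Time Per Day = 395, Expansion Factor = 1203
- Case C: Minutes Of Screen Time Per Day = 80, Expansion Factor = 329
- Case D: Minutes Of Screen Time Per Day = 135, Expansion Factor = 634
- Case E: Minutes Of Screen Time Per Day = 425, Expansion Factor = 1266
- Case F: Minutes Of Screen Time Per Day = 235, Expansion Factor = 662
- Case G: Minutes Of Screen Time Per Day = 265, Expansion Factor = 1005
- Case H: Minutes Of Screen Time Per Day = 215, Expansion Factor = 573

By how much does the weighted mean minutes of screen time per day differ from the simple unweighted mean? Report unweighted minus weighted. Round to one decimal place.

Unweighted sum = 1920
Unweighted mean = 1920 / 8 = 240
Weighted sum = 170×354 + 395×1203 + 80×329 + 135×634 + 425×1266 + 235×662 + 265×1005 + 215×573
  = 1730415
Sum of weights = 6026
Weighted mean = 1730415 / 6026 = 287.15815
Difference (unweighted minus weighted) = -47.158148

-47.2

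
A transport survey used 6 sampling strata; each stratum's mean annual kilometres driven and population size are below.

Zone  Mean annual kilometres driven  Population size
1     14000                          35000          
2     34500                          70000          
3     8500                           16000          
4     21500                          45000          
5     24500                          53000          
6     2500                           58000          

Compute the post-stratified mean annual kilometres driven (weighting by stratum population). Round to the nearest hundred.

Σ Nₕ·x̄ₕ = 14000×35000 + 34500×70000 + 8500×16000 + 21500×45000 + 24500×53000 + 2500×58000
  = 5452000000
Σ Nₕ = 35000 + 70000 + 16000 + 45000 + 53000 + 58000 = 277000
Overall mean = 5452000000 / 277000 = 19682.31

19700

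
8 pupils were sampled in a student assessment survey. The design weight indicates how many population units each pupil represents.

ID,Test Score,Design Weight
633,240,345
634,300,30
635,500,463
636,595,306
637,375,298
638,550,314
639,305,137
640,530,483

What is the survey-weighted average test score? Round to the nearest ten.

Weighted sum = 240×345 + 300×30 + 500×463 + 595×306 + 375×298 + 550×314 + 305×137 + 530×483
  = 1087595
Sum of weights = 345 + 30 + 463 + 306 + 298 + 314 + 137 + 483 = 2376
Weighted mean = 1087595 / 2376 = 457.742

460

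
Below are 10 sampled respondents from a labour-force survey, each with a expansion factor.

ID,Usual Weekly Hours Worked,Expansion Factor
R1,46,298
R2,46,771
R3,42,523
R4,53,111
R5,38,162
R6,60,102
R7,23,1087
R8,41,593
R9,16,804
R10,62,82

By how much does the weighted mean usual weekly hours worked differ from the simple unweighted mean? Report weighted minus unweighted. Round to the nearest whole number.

Unweighted sum = 46 + 46 + 42 + 53 + 38 + 60 + 23 + 41 + 16 + 62 = 427
Unweighted mean = 427 / 10 = 42.7
Weighted sum = 156561
Sum of weights = 298 + 771 + 523 + 111 + 162 + 102 + 1087 + 593 + 804 + 82 = 4533
Weighted mean = 156561 / 4533 = 34.538054
Difference (weighted minus unweighted) = -8.1619457

-8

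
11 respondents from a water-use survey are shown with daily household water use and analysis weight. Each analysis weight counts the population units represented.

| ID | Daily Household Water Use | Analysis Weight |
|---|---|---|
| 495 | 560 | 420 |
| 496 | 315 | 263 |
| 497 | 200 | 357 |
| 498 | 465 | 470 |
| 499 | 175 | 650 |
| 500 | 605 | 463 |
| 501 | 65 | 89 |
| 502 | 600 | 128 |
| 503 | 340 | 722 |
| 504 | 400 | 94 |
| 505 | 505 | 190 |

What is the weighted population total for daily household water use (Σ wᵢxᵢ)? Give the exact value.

1463475

Weighted total = 560×420 + 315×263 + 200×357 + 465×470 + 175×650 + 605×463 + 65×89 + 600×128 + 340×722 + 400×94 + 505×190
  = 235200 + 82845 + 71400 + 218550 + 113750 + 280115 + 5785 + 76800 + 245480 + 37600 + 95950 = 1463475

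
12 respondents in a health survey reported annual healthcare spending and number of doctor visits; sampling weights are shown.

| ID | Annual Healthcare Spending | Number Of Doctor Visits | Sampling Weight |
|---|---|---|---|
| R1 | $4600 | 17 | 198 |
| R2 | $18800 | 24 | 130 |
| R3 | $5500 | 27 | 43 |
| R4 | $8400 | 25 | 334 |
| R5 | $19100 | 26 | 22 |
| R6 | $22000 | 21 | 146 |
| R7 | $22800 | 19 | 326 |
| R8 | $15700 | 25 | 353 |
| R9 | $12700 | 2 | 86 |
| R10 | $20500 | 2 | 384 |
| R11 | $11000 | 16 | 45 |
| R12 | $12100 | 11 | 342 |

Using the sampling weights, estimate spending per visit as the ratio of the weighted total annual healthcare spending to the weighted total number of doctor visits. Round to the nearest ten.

910

Σ wᵢ·y = 4600×198 + 18800×130 + 5500×43 + 8400×334 + 19100×22 + 22000×146 + 22800×326 + 15700×353 + 12700×86 + 20500×384 + 11000×45 + 12100×342
  = 910800 + 2444000 + 236500 + 2805600 + 420200 + 3212000 + 7432800 + 5542100 + 1092200 + 7872000 + 495000 + 4138200 = 36601400
Σ wᵢ·x = 17×198 + 24×130 + 27×43 + 25×334 + 26×22 + 21×146 + 19×326 + 25×353 + 2×86 + 2×384 + 16×45 + 11×342
  = 3366 + 3120 + 1161 + 8350 + 572 + 3066 + 6194 + 8825 + 172 + 768 + 720 + 3762 = 40076
Ratio = 36601400 / 40076 = 913.29973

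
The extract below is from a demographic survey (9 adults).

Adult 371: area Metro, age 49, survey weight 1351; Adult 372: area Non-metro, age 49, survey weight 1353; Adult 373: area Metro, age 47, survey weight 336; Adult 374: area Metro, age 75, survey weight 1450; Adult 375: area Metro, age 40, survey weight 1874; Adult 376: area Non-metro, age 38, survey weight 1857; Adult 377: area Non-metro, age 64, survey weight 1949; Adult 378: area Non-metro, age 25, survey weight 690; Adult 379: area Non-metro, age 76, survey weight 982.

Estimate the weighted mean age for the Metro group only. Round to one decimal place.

Metro rows: 371, 373, 374, 375
Weighted sum = 265701
Sum of weights = 1351 + 336 + 1450 + 1874 = 5011
Weighted mean = 265701 / 5011 = 53.023548

53.0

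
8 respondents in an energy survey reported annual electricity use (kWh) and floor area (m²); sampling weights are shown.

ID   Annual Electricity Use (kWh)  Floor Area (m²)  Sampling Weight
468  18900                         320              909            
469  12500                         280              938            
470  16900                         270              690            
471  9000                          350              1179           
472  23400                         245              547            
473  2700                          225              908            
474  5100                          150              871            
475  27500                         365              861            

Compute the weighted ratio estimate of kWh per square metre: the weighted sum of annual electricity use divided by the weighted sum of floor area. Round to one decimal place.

Σ wᵢ·y = 18900×909 + 12500×938 + 16900×690 + 9000×1179 + 23400×547 + 2700×908 + 5100×871 + 27500×861
  = 17180100 + 11725000 + 11661000 + 10611000 + 12799800 + 2451600 + 4442100 + 23677500 = 94548100
Σ wᵢ·x = 320×909 + 280×938 + 270×690 + 350×1179 + 245×547 + 225×908 + 150×871 + 365×861
  = 290880 + 262640 + 186300 + 412650 + 134015 + 204300 + 130650 + 314265 = 1935700
Ratio = 94548100 / 1935700 = 48.844397

48.8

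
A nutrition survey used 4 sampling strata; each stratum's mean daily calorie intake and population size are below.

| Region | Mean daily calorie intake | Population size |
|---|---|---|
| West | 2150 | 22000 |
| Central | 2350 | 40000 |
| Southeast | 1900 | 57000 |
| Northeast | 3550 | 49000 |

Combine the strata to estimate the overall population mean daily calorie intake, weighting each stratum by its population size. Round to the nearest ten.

2520

Σ Nₕ·x̄ₕ = 2150×22000 + 2350×40000 + 1900×57000 + 3550×49000
  = 47300000 + 94000000 + 108300000 + 173950000 = 423550000
Σ Nₕ = 22000 + 40000 + 57000 + 49000 = 168000
Overall mean = 423550000 / 168000 = 2521.131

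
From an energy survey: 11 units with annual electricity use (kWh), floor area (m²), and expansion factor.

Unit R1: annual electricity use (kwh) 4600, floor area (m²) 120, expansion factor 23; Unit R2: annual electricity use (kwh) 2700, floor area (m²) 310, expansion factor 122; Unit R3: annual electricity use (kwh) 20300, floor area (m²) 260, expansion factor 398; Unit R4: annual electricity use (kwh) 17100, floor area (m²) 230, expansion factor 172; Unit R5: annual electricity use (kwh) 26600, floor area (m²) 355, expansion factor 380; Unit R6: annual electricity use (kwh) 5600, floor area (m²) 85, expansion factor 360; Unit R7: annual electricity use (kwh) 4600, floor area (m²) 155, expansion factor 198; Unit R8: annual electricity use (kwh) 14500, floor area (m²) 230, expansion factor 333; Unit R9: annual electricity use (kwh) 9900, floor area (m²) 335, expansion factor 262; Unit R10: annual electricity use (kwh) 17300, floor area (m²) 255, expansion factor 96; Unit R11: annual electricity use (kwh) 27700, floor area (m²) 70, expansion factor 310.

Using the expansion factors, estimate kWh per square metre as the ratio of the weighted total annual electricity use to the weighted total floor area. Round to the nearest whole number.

Σ wᵢ·y = 4600×23 + 2700×122 + 20300×398 + 17100×172 + 26600×380 + 5600×360 + 4600×198 + 14500×333 + 9900×262 + 17300×96 + 27700×310
  = 42160700
Σ wᵢ·x = 590350
Ratio = 42160700 / 590350 = 71.416448

71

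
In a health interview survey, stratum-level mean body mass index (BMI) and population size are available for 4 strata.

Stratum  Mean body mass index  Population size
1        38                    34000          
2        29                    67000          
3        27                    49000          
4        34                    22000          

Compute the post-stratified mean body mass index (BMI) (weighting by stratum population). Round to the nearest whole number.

31

Σ Nₕ·x̄ₕ = 38×34000 + 29×67000 + 27×49000 + 34×22000
  = 1292000 + 1943000 + 1323000 + 748000 = 5306000
Σ Nₕ = 34000 + 67000 + 49000 + 22000 = 172000
Overall mean = 5306000 / 172000 = 30.848837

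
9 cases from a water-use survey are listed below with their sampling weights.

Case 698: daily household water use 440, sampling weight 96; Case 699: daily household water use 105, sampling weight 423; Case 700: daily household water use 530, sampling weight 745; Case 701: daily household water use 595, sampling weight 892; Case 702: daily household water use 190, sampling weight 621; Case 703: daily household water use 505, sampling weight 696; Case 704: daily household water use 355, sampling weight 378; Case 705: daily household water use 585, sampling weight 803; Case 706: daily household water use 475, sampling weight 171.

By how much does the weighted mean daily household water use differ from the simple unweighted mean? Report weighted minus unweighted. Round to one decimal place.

Unweighted sum = 440 + 105 + 530 + 595 + 190 + 505 + 355 + 585 + 475 = 3780
Unweighted mean = 3780 / 9 = 420
Weighted sum = 440×96 + 105×423 + 530×745 + 595×892 + 190×621 + 505×696 + 355×378 + 585×803 + 475×171
  = 42240 + 44415 + 394850 + 530740 + 117990 + 351480 + 134190 + 469755 + 81225 = 2166885
Sum of weights = 96 + 423 + 745 + 892 + 621 + 696 + 378 + 803 + 171 = 4825
Weighted mean = 2166885 / 4825 = 449.09534
Difference (weighted minus unweighted) = 29.095337

29.1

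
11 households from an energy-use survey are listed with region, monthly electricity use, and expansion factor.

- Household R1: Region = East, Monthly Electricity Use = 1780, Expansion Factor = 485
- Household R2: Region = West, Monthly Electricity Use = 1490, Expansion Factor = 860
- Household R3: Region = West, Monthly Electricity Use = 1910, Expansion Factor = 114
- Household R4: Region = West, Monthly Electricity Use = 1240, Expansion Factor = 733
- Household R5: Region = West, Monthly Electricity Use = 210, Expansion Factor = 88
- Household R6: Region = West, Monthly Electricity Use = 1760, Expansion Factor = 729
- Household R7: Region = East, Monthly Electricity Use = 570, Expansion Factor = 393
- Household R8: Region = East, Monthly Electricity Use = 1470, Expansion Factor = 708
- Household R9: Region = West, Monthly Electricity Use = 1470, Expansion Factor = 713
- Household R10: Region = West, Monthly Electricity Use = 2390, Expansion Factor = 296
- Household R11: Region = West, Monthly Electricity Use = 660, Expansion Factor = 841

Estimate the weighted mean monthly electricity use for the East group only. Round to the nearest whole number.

East rows: R1, R7, R8
Weighted sum = 1780×485 + 570×393 + 1470×708
  = 863300 + 224010 + 1040760 = 2128070
Sum of weights = 485 + 393 + 708 = 1586
Weighted mean = 2128070 / 1586 = 1341.7844

1342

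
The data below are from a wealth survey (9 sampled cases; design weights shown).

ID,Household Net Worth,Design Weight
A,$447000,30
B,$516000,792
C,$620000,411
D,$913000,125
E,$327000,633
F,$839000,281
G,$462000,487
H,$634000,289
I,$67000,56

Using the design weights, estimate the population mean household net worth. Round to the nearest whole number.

Weighted sum = 447000×30 + 516000×792 + 620000×411 + 913000×125 + 327000×633 + 839000×281 + 462000×487 + 634000×289 + 67000×56
  = 13410000 + 408672000 + 254820000 + 114125000 + 206991000 + 235759000 + 224994000 + 183226000 + 3752000 = 1645749000
Sum of weights = 30 + 792 + 411 + 125 + 633 + 281 + 487 + 289 + 56 = 3104
Weighted mean = 1645749000 / 3104 = 530202.64

530203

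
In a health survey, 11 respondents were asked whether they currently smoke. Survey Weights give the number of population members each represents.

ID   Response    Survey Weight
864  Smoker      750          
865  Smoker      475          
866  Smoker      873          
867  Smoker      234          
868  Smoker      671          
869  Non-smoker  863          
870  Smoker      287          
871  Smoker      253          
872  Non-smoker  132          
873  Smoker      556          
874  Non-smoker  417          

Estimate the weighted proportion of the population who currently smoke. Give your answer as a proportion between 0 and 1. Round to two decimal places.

0.74

Sum of weights for 'Smoker' = 750 + 475 + 873 + 234 + 671 + 287 + 253 + 556 = 4099
Total weight = 5511
Weighted proportion = 4099 / 5511 = 0.74378516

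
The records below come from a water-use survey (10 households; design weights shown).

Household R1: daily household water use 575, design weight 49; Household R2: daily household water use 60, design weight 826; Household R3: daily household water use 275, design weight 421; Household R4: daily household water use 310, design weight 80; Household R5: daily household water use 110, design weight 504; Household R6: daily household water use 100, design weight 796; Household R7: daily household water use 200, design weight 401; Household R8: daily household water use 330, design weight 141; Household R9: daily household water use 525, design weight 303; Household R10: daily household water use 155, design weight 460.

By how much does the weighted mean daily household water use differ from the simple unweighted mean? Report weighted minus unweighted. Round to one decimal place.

-85.5

Unweighted sum = 575 + 60 + 275 + 310 + 110 + 100 + 200 + 330 + 525 + 155 = 2640
Unweighted mean = 2640 / 10 = 264
Weighted sum = 710455
Sum of weights = 49 + 826 + 421 + 80 + 504 + 796 + 401 + 141 + 303 + 460 = 3981
Weighted mean = 710455 / 3981 = 178.46144
Difference (weighted minus unweighted) = -85.538558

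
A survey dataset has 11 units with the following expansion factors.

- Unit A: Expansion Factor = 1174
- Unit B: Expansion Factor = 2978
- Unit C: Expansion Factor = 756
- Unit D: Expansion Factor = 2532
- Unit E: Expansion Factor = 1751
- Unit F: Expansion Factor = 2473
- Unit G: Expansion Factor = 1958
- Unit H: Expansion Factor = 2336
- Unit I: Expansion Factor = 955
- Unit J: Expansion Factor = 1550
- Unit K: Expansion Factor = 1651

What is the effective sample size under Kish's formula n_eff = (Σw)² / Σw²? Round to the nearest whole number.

Σ wᵢ = 1174 + 2978 + 756 + 2532 + 1751 + 2473 + 1958 + 2336 + 955 + 1550 + 1651 = 20114
Σ wᵢ² = 41742036
n_eff = 20114² / 41742036 = 404572996 / 41742036 = 9.69222

10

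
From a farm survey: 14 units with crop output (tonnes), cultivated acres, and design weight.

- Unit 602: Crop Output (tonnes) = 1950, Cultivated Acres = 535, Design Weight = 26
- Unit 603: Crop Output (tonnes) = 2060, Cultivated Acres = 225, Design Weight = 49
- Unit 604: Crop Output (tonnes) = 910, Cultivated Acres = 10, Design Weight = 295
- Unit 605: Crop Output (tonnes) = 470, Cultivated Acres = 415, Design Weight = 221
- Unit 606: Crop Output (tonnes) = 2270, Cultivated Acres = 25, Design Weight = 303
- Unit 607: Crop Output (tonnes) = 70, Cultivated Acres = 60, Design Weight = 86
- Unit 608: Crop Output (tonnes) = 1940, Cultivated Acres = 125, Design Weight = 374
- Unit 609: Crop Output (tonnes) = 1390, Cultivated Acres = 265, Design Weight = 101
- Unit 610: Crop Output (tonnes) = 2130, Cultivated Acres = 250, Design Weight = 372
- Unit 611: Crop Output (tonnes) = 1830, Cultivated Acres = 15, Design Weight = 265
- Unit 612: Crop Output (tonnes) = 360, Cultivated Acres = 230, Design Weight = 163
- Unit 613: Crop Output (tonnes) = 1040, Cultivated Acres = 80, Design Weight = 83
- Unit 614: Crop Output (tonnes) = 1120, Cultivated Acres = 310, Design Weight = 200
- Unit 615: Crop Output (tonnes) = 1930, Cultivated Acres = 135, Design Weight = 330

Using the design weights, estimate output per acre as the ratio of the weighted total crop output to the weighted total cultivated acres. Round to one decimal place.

Σ wᵢ·y = 4366950
Σ wᵢ·x = 453505
Ratio = 4366950 / 453505 = 9.6293315

9.6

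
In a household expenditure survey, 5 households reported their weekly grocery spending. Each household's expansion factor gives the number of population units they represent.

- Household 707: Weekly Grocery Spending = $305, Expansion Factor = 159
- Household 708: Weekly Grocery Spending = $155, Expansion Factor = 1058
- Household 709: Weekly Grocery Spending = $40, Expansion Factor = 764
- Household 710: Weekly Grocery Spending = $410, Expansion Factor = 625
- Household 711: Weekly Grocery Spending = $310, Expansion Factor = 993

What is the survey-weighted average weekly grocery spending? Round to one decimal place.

Weighted sum = 305×159 + 155×1058 + 40×764 + 410×625 + 310×993
  = 48495 + 163990 + 30560 + 256250 + 307830 = 807125
Sum of weights = 3599
Weighted mean = 807125 / 3599 = 224.26368

224.3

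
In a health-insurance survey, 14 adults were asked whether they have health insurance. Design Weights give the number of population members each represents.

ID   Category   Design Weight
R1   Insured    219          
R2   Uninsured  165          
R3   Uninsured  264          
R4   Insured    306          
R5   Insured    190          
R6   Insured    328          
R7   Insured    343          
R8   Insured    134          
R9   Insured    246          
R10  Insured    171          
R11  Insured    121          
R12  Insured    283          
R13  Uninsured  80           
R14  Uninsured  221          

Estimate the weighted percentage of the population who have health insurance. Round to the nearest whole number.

Sum of weights for 'Insured' = 219 + 306 + 190 + 328 + 343 + 134 + 246 + 171 + 121 + 283 = 2341
Total weight = 3071
Weighted proportion = 2341 / 3071 = 0.76229241 → 76.229241%

76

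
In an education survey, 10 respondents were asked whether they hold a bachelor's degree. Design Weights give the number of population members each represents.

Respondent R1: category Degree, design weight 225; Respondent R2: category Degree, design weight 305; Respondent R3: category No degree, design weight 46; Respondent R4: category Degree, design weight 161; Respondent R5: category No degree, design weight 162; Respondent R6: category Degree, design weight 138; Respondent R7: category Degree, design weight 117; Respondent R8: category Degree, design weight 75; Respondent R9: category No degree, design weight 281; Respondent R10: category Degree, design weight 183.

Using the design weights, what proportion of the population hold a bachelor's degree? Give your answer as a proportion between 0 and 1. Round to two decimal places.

Sum of weights for 'Degree' = 225 + 305 + 161 + 138 + 117 + 75 + 183 = 1204
Total weight = 225 + 305 + 46 + 161 + 162 + 138 + 117 + 75 + 281 + 183 = 1693
Weighted proportion = 1204 / 1693 = 0.71116361

0.71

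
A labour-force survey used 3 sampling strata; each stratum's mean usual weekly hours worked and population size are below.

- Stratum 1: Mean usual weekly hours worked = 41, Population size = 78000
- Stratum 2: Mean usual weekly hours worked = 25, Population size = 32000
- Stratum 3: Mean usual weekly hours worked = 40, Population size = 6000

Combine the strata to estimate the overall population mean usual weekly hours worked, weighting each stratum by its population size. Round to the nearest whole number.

Σ Nₕ·x̄ₕ = 41×78000 + 25×32000 + 40×6000
  = 3198000 + 800000 + 240000 = 4238000
Σ Nₕ = 78000 + 32000 + 6000 = 116000
Overall mean = 4238000 / 116000 = 36.534483

37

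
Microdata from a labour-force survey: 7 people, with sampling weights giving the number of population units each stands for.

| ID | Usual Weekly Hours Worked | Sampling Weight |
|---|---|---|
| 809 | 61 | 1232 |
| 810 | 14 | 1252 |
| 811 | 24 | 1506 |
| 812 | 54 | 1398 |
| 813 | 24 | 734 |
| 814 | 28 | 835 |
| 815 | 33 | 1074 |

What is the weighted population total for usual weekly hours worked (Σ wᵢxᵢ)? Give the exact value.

Weighted total = 61×1232 + 14×1252 + 24×1506 + 54×1398 + 24×734 + 28×835 + 33×1074
  = 75152 + 17528 + 36144 + 75492 + 17616 + 23380 + 35442 = 280754

280754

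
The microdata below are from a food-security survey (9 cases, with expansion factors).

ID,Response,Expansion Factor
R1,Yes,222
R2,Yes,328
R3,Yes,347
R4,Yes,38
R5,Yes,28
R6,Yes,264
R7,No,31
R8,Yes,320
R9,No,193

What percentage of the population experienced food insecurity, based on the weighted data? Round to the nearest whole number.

87

Sum of weights for 'Yes' = 222 + 328 + 347 + 38 + 28 + 264 + 320 = 1547
Total weight = 1771
Weighted proportion = 1547 / 1771 = 0.87351779 → 87.351779%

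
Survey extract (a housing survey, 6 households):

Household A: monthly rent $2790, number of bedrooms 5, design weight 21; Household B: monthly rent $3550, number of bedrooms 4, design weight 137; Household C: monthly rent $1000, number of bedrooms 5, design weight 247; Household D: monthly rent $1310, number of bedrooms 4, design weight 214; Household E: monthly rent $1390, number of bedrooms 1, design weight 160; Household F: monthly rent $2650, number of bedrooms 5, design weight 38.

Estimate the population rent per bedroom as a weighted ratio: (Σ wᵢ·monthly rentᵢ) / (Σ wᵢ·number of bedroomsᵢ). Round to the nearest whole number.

451

Σ wᵢ·y = 2790×21 + 3550×137 + 1000×247 + 1310×214 + 1390×160 + 2650×38
  = 58590 + 486350 + 247000 + 280340 + 222400 + 100700 = 1395380
Σ wᵢ·x = 5×21 + 4×137 + 5×247 + 4×214 + 1×160 + 5×38
  = 105 + 548 + 1235 + 856 + 160 + 190 = 3094
Ratio = 1395380 / 3094 = 450.99548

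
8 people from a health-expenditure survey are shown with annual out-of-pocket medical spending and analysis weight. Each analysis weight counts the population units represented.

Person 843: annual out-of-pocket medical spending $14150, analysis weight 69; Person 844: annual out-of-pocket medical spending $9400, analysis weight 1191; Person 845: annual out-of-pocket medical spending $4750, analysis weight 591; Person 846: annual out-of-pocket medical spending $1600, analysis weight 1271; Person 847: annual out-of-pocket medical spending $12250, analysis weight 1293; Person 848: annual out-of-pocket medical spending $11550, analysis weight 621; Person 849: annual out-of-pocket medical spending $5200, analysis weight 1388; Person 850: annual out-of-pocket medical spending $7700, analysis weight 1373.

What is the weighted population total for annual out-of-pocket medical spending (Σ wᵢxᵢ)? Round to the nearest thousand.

Weighted total = 14150×69 + 9400×1191 + 4750×591 + 1600×1271 + 12250×1293 + 11550×621 + 5200×1388 + 7700×1373
  = 57814100

57814000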